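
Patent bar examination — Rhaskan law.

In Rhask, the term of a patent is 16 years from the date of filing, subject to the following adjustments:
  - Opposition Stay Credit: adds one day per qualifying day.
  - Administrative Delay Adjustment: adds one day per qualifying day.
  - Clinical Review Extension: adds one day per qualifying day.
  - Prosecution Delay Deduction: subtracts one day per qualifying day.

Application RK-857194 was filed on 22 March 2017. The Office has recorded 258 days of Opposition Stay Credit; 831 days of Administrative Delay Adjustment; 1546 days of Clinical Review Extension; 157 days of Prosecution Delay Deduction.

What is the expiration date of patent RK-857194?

2040-01-03

Base term: filing date + 16 years → 22 March 2033.
Opposition Stay Credit: +258 days → 5 December 2033.
Administrative Delay Adjustment: +831 days → 15 March 2036.
Clinical Review Extension: +1546 days → 8 June 2040.
Prosecution Delay Deduction: −157 days → 3 January 2040.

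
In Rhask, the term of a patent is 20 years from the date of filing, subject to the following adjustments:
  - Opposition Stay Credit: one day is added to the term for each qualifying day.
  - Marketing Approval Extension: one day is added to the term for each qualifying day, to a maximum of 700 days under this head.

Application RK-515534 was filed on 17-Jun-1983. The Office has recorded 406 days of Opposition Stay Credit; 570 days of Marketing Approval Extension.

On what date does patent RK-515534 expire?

February 17, 2006

Base term: filing date + 20 years → 17 June 2003.
Opposition Stay Credit: +406 days → 27 July 2004.
Marketing Approval Extension: 570 days (within the 700-day cap) → +570 days → 17 February 2006.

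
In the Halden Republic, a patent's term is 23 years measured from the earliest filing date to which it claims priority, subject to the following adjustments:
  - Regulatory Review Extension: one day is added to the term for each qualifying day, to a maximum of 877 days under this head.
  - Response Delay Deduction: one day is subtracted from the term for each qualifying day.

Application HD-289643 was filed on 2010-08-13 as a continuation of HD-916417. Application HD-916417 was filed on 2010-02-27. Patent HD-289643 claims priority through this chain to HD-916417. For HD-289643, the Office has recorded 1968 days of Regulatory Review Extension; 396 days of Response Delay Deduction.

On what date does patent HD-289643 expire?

2034-06-23

Earliest priority filing: 27 February 2010.
Base term: 27 February 2010 + 23 years → 27 February 2033.
Regulatory Review Extension: 1968 days claimed exceeds the 877-day cap, so +877 days → 24 July 2035.
Response Delay Deduction: −396 days → 23 June 2034.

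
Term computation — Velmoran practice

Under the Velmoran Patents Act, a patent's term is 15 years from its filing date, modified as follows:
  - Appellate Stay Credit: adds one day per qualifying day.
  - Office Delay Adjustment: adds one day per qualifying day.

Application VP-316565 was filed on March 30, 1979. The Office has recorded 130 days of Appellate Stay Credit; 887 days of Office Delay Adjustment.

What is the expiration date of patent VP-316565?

Base term: filing date + 15 years → 30 March 1994.
Appellate Stay Credit: +130 days → 7 August 1994.
Office Delay Adjustment: +887 days → 10 January 1997.

January 10, 1997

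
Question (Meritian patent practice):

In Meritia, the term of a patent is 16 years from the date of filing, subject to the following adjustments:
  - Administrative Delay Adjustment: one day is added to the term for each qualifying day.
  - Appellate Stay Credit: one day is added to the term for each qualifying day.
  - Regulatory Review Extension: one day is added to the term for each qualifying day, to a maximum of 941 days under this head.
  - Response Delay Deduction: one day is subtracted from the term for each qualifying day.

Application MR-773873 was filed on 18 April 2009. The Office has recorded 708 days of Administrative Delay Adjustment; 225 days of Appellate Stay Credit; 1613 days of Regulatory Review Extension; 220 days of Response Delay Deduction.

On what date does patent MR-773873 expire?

October 28, 2029

Base term: filing date + 16 years → 18 April 2025.
Administrative Delay Adjustment: +708 days → 27 March 2027.
Appellate Stay Credit: +225 days → 7 November 2027.
Regulatory Review Extension: 1613 days claimed exceeds the 941-day cap, so +941 days → 5 June 2030.
Response Delay Deduction: −220 days → 28 October 2029.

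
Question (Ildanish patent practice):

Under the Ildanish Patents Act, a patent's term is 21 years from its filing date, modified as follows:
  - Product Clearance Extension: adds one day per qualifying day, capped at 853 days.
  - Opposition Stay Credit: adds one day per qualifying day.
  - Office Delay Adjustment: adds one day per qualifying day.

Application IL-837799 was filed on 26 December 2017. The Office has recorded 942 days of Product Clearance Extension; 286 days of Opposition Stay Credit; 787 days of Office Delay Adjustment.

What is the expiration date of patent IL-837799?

Base term: filing date + 21 years → 26 December 2038.
Product Clearance Extension: 942 days claimed exceeds the 853-day cap, so +853 days → 27 April 2041.
Opposition Stay Credit: +286 days → 7 February 2042.
Office Delay Adjustment: +787 days → 4 April 2044.

April 4, 2044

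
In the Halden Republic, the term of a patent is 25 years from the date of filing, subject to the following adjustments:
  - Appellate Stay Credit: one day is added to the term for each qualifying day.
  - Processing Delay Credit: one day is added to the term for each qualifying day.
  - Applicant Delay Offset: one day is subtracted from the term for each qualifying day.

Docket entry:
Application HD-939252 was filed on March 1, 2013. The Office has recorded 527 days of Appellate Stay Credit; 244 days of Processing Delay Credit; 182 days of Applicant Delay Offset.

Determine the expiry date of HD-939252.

Base term: filing date + 25 years → 1 March 2038.
Appellate Stay Credit: +527 days → 10 August 2039.
Processing Delay Credit: +244 days → 10 April 2040.
Applicant Delay Offset: −182 days → 11 October 2039.

2039-10-11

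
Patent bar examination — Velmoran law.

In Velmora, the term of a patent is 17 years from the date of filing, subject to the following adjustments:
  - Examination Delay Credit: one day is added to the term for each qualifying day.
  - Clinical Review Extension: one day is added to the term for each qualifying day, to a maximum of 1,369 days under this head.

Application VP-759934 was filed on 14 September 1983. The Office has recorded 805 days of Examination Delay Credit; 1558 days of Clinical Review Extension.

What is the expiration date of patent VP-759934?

August 28, 2006

Base term: filing date + 17 years → 14 September 2000.
Examination Delay Credit: +805 days → 28 November 2002.
Clinical Review Extension: 1558 days claimed exceeds the 1369-day cap, so +1369 days → 28 August 2006.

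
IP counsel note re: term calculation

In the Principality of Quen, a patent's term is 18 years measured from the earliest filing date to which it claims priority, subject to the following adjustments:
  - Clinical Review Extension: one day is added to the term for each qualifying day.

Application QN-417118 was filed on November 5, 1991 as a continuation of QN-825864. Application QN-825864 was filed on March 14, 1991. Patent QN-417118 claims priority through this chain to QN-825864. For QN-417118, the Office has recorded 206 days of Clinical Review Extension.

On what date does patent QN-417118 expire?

Earliest priority filing: 14 March 1991.
Base term: 14 March 1991 + 18 years → 14 March 2009.
Clinical Review Extension: +206 days → 6 October 2009.

2009-10-06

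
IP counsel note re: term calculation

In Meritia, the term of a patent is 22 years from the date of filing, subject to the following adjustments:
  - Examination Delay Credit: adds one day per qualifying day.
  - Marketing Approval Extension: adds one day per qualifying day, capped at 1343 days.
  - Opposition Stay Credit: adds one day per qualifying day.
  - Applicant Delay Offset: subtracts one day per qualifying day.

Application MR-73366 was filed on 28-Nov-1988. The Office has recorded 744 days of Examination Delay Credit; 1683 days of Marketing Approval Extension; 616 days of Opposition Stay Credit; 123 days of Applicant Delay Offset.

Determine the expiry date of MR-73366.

December 21, 2017

Base term: filing date + 22 years → 28 November 2010.
Examination Delay Credit: +744 days → 11 December 2012.
Marketing Approval Extension: 1683 days claimed exceeds the 1343-day cap, so +1343 days → 15 August 2016.
Opposition Stay Credit: +616 days → 23 April 2018.
Applicant Delay Offset: −123 days → 21 December 2017.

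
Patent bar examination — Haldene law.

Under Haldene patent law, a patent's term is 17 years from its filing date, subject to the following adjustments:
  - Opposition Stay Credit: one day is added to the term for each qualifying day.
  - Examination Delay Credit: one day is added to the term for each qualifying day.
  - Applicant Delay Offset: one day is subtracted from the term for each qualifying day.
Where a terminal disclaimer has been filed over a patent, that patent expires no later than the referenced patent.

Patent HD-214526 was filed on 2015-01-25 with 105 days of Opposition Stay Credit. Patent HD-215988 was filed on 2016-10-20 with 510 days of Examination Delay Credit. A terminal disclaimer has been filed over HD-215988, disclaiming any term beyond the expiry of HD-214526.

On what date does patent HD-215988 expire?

Natural term of HD-215988:
  Base: filing + 17 years → 20 October 2033.
  Examination Delay Credit: +510 days → 14 March 2035.
Expiry of referenced patent HD-214526:
  Base: filing + 17 years → 25 January 2032.
  Opposition Stay Credit: +105 days → 9 May 2032.
Terminal disclaimer: HD-215988 expires on the earlier of 14 March 2035 and 9 May 2032.

2032-05-09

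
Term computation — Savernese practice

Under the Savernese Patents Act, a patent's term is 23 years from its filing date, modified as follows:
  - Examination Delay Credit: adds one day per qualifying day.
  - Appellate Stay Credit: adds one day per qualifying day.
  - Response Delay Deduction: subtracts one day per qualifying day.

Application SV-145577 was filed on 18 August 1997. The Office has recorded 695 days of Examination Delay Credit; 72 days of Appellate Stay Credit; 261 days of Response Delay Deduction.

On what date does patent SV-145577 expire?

Base term: filing date + 23 years → 18 August 2020.
Examination Delay Credit: +695 days → 14 July 2022.
Appellate Stay Credit: +72 days → 24 September 2022.
Response Delay Deduction: −261 days → 6 January 2022.

2022-01-06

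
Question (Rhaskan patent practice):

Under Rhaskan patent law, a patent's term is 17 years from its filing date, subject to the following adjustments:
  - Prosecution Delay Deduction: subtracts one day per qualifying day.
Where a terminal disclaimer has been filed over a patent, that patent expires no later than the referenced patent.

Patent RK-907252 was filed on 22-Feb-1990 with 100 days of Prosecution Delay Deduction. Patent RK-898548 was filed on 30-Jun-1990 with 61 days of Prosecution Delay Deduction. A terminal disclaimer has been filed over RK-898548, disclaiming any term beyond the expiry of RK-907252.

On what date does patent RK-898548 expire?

2006-11-14

Natural term of RK-898548:
  Base: filing + 17 years → 30 June 2007.
  Prosecution Delay Deduction: −61 days → 30 April 2007.
Expiry of referenced patent RK-907252:
  Base: filing + 17 years → 22 February 2007.
  Prosecution Delay Deduction: −100 days → 14 November 2006.
Terminal disclaimer: RK-898548 expires on the earlier of 30 April 2007 and 14 November 2006.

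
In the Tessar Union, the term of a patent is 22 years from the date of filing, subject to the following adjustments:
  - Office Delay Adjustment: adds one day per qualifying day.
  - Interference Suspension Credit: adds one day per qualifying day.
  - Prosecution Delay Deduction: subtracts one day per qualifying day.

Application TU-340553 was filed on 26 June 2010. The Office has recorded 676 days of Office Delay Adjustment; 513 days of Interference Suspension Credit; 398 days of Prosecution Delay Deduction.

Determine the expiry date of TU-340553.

Base term: filing date + 22 years → 26 June 2032.
Office Delay Adjustment: +676 days → 3 May 2034.
Interference Suspension Credit: +513 days → 28 September 2035.
Prosecution Delay Deduction: −398 days → 26 August 2034.

2034-08-26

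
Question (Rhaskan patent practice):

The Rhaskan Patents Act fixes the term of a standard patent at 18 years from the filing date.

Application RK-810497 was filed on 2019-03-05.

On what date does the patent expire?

2037-03-05

Filing date + 18 years → 5 March 2037.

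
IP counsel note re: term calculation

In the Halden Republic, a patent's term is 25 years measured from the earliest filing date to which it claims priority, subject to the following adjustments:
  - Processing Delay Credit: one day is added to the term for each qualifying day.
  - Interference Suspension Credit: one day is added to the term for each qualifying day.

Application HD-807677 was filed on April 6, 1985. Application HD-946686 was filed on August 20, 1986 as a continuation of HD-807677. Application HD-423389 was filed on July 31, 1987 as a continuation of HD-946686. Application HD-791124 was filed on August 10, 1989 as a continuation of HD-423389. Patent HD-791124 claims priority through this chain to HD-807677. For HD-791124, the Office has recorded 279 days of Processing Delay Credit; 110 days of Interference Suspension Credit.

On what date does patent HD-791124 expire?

2011-04-30

Earliest priority filing: 6 April 1985.
Base term: 6 April 1985 + 25 years → 6 April 2010.
Processing Delay Credit: +279 days → 10 January 2011.
Interference Suspension Credit: +110 days → 30 April 2011.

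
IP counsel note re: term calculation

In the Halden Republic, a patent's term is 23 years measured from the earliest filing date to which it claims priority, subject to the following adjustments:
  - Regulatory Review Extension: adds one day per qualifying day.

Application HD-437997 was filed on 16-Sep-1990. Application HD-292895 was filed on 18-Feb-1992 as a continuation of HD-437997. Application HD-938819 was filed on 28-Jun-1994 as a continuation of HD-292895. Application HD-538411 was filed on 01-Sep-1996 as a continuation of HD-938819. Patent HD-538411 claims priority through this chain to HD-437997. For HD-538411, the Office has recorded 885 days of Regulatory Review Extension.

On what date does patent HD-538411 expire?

Earliest priority filing: 16 September 1990.
Base term: 16 September 1990 + 23 years → 16 September 2013.
Regulatory Review Extension: +885 days → 18 February 2016.

February 18, 2016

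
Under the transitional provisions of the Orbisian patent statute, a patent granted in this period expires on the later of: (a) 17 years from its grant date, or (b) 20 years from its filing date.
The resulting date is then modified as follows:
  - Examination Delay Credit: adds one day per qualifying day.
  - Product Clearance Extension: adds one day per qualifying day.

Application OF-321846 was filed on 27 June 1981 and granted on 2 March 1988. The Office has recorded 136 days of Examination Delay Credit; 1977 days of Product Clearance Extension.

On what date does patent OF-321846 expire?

(a) grant + 17 years → 2 March 2005.
(b) filing + 20 years → 27 June 2001.
Later of the two: 2 March 2005.
Examination Delay Credit: +136 days → 16 July 2005.
Product Clearance Extension: +1977 days → 14 December 2010.

December 14, 2010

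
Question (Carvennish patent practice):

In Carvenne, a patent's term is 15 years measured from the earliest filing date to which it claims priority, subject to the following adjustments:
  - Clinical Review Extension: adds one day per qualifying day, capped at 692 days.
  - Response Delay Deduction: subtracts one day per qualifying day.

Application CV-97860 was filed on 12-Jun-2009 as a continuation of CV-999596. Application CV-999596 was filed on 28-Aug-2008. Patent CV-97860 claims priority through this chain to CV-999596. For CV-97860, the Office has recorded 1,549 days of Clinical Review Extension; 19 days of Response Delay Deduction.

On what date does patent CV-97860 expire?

July 1, 2025

Earliest priority filing: 28 August 2008.
Base term: 28 August 2008 + 15 years → 28 August 2023.
Clinical Review Extension: 1549 days claimed exceeds the 692-day cap, so +692 days → 20 July 2025.
Response Delay Deduction: −19 days → 1 July 2025.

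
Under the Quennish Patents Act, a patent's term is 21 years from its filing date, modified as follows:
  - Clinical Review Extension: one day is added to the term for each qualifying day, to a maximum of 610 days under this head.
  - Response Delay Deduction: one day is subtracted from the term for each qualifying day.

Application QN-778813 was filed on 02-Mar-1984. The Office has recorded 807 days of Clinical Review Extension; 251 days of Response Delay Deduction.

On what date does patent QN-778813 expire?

Base term: filing date + 21 years → 2 March 2005.
Clinical Review Extension: 807 days claimed exceeds the 610-day cap, so +610 days → 2 November 2006.
Response Delay Deduction: −251 days → 24 February 2006.

February 24, 2006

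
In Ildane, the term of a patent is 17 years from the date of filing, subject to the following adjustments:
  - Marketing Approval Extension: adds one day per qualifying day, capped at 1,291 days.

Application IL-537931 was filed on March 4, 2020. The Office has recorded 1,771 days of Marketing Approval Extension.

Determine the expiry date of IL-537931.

2040-09-15

Base term: filing date + 17 years → 4 March 2037.
Marketing Approval Extension: 1771 days claimed exceeds the 1291-day cap, so +1291 days → 15 September 2040.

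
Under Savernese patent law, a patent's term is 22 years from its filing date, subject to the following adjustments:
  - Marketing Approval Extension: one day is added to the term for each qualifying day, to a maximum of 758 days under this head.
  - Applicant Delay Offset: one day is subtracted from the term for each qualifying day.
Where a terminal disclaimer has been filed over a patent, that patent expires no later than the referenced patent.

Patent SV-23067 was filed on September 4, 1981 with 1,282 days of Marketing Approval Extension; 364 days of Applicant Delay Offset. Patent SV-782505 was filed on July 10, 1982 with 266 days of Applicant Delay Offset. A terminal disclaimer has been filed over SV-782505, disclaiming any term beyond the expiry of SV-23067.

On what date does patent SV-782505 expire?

October 18, 2003

Natural term of SV-782505:
  Base: filing + 22 years → 10 July 2004.
  Applicant Delay Offset: −266 days → 18 October 2003.
Expiry of referenced patent SV-23067:
  Base: filing + 22 years → 4 September 2003.
  Marketing Approval Extension: 1282 days claimed exceeds the 758-day cap, so +758 days → 1 October 2005.
  Applicant Delay Offset: −364 days → 2 October 2004.
Terminal disclaimer: SV-782505 expires on the earlier of 18 October 2003 and 2 October 2004.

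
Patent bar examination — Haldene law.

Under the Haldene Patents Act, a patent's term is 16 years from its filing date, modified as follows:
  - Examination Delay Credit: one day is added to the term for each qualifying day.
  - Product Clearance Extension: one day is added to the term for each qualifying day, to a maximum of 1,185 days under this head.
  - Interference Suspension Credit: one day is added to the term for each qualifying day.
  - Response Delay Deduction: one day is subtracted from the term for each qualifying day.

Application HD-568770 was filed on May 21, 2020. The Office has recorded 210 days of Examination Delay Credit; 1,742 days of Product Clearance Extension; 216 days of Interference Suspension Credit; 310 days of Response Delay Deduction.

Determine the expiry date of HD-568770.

Base term: filing date + 16 years → 21 May 2036.
Examination Delay Credit: +210 days → 17 December 2036.
Product Clearance Extension: 1742 days claimed exceeds the 1185-day cap, so +1185 days → 16 March 2040.
Interference Suspension Credit: +216 days → 18 October 2040.
Response Delay Deduction: −310 days → 13 December 2039.

December 13, 2039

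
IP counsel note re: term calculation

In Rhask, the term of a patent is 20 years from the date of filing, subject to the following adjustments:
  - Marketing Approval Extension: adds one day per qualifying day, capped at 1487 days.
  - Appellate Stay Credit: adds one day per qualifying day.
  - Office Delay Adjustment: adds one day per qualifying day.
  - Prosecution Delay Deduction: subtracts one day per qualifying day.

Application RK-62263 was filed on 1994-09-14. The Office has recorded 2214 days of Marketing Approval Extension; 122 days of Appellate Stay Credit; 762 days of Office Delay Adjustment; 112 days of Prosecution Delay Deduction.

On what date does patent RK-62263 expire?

November 20, 2020

Base term: filing date + 20 years → 14 September 2014.
Marketing Approval Extension: 2214 days claimed exceeds the 1487-day cap, so +1487 days → 10 October 2018.
Appellate Stay Credit: +122 days → 9 February 2019.
Office Delay Adjustment: +762 days → 12 March 2021.
Prosecution Delay Deduction: −112 days → 20 November 2020.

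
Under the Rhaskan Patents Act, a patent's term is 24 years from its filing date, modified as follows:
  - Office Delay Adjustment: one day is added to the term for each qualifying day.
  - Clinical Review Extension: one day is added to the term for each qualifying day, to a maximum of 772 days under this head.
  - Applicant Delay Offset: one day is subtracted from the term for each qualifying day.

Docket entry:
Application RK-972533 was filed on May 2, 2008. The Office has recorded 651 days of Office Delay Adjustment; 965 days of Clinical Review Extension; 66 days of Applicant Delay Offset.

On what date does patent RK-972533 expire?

2036-01-19

Base term: filing date + 24 years → 2 May 2032.
Office Delay Adjustment: +651 days → 12 February 2034.
Clinical Review Extension: 965 days claimed exceeds the 772-day cap, so +772 days → 25 March 2036.
Applicant Delay Offset: −66 days → 19 January 2036.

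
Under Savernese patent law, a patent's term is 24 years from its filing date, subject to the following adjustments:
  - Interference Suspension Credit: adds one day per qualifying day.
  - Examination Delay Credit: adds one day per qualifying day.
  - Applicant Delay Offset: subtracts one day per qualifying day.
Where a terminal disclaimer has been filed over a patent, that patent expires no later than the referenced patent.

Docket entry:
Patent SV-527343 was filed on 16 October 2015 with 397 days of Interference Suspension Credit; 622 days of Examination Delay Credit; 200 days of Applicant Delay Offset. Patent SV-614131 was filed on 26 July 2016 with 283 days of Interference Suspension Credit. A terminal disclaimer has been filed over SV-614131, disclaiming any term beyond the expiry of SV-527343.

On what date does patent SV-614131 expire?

2041-05-05

Natural term of SV-614131:
  Base: filing + 24 years → 26 July 2040.
  Interference Suspension Credit: +283 days → 5 May 2041.
Expiry of referenced patent SV-527343:
  Base: filing + 24 years → 16 October 2039.
  Interference Suspension Credit: +397 days → 16 November 2040.
  Examination Delay Credit: +622 days → 31 July 2042.
  Applicant Delay Offset: −200 days → 12 January 2042.
Terminal disclaimer: SV-614131 expires on the earlier of 5 May 2041 and 12 January 2042.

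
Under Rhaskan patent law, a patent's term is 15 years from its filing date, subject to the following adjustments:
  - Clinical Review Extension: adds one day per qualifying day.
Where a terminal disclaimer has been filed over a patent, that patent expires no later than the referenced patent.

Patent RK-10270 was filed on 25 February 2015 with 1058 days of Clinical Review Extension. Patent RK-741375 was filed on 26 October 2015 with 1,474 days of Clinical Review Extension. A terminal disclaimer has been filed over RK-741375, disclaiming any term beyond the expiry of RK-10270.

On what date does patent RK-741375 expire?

Natural term of RK-741375:
  Base: filing + 15 years → 26 October 2030.
  Clinical Review Extension: +1474 days → 8 November 2034.
Expiry of referenced patent RK-10270:
  Base: filing + 15 years → 25 February 2030.
  Clinical Review Extension: +1058 days → 18 January 2033.
Terminal disclaimer: RK-741375 expires on the earlier of 8 November 2034 and 18 January 2033.

January 18, 2033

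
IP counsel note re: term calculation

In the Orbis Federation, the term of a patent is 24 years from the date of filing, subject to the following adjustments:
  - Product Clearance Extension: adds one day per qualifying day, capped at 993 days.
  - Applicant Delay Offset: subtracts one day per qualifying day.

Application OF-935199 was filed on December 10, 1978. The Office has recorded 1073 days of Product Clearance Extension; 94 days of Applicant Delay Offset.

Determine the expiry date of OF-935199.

Base term: filing date + 24 years → 10 December 2002.
Product Clearance Extension: 1073 days claimed exceeds the 993-day cap, so +993 days → 29 August 2005.
Applicant Delay Offset: −94 days → 27 May 2005.

2005-05-27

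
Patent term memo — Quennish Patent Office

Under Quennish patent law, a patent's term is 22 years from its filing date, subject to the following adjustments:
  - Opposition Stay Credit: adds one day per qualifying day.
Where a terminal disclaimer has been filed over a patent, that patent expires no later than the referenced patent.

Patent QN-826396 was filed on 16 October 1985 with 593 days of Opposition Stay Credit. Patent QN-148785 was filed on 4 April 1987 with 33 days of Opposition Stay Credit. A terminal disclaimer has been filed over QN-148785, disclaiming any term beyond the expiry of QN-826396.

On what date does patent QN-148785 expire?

Natural term of QN-148785:
  Base: filing + 22 years → 4 April 2009.
  Opposition Stay Credit: +33 days → 7 May 2009.
Expiry of referenced patent QN-826396:
  Base: filing + 22 years → 16 October 2007.
  Opposition Stay Credit: +593 days → 31 May 2009.
Terminal disclaimer: QN-148785 expires on the earlier of 7 May 2009 and 31 May 2009.

May 7, 2009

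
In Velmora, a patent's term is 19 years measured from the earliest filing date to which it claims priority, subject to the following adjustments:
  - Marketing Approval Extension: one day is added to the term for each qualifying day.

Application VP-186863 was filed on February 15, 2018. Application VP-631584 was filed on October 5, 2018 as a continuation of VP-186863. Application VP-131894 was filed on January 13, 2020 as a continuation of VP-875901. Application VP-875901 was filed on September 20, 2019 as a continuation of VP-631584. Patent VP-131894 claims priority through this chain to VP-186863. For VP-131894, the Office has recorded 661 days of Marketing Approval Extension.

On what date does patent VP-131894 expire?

2038-12-08

Earliest priority filing: 15 February 2018.
Base term: 15 February 2018 + 19 years → 15 February 2037.
Marketing Approval Extension: +661 days → 8 December 2038.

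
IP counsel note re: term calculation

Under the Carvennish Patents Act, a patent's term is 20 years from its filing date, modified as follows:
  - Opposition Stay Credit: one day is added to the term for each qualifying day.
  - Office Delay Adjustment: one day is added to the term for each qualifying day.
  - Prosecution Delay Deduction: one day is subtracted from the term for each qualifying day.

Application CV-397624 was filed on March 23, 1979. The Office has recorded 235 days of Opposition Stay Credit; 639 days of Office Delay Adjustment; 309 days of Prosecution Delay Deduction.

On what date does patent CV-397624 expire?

Base term: filing date + 20 years → 23 March 1999.
Opposition Stay Credit: +235 days → 13 November 1999.
Office Delay Adjustment: +639 days → 13 August 2001.
Prosecution Delay Deduction: −309 days → 8 October 2000.

October 8, 2000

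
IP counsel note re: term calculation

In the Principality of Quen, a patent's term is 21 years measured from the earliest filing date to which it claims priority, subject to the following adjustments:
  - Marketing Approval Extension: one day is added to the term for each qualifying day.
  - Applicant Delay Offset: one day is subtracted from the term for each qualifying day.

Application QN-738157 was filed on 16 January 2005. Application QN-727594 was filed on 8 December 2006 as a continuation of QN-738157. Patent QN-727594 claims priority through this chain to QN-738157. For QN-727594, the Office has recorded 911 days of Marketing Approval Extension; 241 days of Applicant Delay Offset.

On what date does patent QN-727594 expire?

Earliest priority filing: 16 January 2005.
Base term: 16 January 2005 + 21 years → 16 January 2026.
Marketing Approval Extension: +911 days → 15 July 2028.
Applicant Delay Offset: −241 days → 17 November 2027.

2027-11-17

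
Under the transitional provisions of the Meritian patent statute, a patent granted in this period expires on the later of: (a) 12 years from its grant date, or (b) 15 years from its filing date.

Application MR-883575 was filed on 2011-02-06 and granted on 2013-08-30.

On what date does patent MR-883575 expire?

2026-02-06

(a) grant + 12 years → 30 August 2025.
(b) filing + 15 years → 6 February 2026.
Later of the two: 6 February 2026.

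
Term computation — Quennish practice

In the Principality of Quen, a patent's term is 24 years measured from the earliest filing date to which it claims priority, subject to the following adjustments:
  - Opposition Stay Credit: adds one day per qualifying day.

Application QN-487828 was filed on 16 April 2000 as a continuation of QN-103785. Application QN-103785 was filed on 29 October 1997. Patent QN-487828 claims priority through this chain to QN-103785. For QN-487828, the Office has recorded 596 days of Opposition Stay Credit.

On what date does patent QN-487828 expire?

2023-06-17

Earliest priority filing: 29 October 1997.
Base term: 29 October 1997 + 24 years → 29 October 2021.
Opposition Stay Credit: +596 days → 17 June 2023.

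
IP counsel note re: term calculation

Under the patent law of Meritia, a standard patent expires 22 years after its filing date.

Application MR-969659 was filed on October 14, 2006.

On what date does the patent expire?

October 14, 2028

Filing date + 22 years → 14 October 2028.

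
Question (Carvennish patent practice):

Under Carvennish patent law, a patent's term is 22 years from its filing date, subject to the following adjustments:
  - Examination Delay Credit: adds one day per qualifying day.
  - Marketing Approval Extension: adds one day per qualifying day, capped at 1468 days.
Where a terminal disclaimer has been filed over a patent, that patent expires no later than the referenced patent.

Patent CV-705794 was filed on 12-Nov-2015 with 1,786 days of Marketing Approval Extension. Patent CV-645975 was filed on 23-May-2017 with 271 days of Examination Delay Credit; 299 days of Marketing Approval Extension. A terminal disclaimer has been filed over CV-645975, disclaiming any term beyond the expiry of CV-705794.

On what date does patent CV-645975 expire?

Natural term of CV-645975:
  Base: filing + 22 years → 23 May 2039.
  Examination Delay Credit: +271 days → 18 February 2040.
  Marketing Approval Extension: 299 days (within the 1468-day cap) → +299 days → 13 December 2040.
Expiry of referenced patent CV-705794:
  Base: filing + 22 years → 12 November 2037.
  Marketing Approval Extension: 1786 days claimed exceeds the 1468-day cap, so +1468 days → 19 November 2041.
Terminal disclaimer: CV-645975 expires on the earlier of 13 December 2040 and 19 November 2041.

2040-12-13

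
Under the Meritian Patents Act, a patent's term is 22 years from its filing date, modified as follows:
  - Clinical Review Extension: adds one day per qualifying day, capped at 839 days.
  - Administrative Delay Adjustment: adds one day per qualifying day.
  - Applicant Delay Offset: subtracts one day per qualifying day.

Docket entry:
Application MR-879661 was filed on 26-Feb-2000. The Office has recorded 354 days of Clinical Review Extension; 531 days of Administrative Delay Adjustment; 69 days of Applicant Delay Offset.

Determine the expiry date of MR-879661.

2024-05-22

Base term: filing date + 22 years → 26 February 2022.
Clinical Review Extension: 354 days (within the 839-day cap) → +354 days → 15 February 2023.
Administrative Delay Adjustment: +531 days → 30 July 2024.
Applicant Delay Offset: −69 days → 22 May 2024.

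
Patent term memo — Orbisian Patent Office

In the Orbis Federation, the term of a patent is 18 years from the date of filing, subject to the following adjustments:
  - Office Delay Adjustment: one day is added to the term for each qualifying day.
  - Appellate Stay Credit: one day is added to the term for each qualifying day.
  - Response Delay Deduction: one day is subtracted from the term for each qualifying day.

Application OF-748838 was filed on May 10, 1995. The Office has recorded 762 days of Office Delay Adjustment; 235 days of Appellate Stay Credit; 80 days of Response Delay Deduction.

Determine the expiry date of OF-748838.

Base term: filing date + 18 years → 10 May 2013.
Office Delay Adjustment: +762 days → 11 June 2015.
Appellate Stay Credit: +235 days → 1 February 2016.
Response Delay Deduction: −80 days → 13 November 2015.

2015-11-13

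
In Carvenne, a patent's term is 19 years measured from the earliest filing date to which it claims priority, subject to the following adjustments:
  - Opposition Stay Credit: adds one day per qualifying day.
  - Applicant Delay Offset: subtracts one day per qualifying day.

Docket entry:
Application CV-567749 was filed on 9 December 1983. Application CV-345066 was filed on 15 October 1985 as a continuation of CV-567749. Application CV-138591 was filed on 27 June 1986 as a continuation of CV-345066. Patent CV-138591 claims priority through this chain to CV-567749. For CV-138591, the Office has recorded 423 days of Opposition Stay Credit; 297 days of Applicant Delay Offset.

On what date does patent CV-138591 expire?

April 14, 2003

Earliest priority filing: 9 December 1983.
Base term: 9 December 1983 + 19 years → 9 December 2002.
Opposition Stay Credit: +423 days → 5 February 2004.
Applicant Delay Offset: −297 days → 14 April 2003.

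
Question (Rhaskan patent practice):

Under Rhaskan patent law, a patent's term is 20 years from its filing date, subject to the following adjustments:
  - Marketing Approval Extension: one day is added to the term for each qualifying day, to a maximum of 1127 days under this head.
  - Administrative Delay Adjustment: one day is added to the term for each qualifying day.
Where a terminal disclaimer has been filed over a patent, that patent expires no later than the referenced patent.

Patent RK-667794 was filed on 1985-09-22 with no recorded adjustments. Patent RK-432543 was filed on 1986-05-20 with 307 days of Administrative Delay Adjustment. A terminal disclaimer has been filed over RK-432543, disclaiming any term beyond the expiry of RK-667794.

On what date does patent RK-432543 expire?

Natural term of RK-432543:
  Base: filing + 20 years → 20 May 2006.
  Administrative Delay Adjustment: +307 days → 23 March 2007.
Expiry of referenced patent RK-667794:
  Base: filing + 20 years → 22 September 2005.
Terminal disclaimer: RK-432543 expires on the earlier of 23 March 2007 and 22 September 2005.

2005-09-22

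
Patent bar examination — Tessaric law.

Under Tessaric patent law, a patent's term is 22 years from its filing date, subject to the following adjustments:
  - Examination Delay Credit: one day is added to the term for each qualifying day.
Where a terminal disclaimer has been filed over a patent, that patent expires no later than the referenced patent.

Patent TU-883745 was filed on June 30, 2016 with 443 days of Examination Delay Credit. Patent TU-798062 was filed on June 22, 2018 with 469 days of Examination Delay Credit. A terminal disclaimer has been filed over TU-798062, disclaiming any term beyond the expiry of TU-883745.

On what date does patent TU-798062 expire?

Natural term of TU-798062:
  Base: filing + 22 years → 22 June 2040.
  Examination Delay Credit: +469 days → 4 October 2041.
Expiry of referenced patent TU-883745:
  Base: filing + 22 years → 30 June 2038.
  Examination Delay Credit: +443 days → 16 September 2039.
Terminal disclaimer: TU-798062 expires on the earlier of 4 October 2041 and 16 September 2039.

September 16, 2039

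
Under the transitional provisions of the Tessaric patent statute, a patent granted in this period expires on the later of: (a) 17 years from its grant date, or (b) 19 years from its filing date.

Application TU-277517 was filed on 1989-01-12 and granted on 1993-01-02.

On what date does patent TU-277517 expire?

2010-01-02

(a) grant + 17 years → 2 January 2010.
(b) filing + 19 years → 12 January 2008.
Later of the two: 2 January 2010.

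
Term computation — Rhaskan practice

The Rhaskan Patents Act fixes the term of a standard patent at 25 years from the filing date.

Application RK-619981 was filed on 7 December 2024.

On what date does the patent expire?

Filing date + 25 years → 7 December 2049.

December 7, 2049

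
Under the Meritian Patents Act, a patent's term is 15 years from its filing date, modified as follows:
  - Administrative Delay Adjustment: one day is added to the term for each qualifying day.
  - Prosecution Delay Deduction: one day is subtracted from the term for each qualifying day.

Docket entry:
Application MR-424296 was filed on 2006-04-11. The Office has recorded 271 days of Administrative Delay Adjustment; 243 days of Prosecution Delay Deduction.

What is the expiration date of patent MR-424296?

Base term: filing date + 15 years → 11 April 2021.
Administrative Delay Adjustment: +271 days → 7 January 2022.
Prosecution Delay Deduction: −243 days → 9 May 2021.

2021-05-09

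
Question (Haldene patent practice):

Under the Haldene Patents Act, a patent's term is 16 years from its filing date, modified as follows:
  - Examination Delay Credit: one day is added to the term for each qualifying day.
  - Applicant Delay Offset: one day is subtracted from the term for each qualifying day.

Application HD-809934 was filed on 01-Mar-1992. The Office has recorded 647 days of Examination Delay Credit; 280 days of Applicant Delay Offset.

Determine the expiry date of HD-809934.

Base term: filing date + 16 years → 1 March 2008.
Examination Delay Credit: +647 days → 8 December 2009.
Applicant Delay Offset: −280 days → 3 March 2009.

2009-03-03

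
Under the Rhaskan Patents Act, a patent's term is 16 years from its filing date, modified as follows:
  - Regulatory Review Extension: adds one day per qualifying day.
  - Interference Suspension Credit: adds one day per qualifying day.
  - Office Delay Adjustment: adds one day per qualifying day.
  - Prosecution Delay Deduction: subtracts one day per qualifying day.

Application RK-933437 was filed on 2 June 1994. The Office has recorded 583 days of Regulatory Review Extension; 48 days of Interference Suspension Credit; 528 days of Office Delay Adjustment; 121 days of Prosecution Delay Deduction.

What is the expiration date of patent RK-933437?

Base term: filing date + 16 years → 2 June 2010.
Regulatory Review Extension: +583 days → 6 January 2012.
Interference Suspension Credit: +48 days → 23 February 2012.
Office Delay Adjustment: +528 days → 4 August 2013.
Prosecution Delay Deduction: −121 days → 5 April 2013.

April 5, 2013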